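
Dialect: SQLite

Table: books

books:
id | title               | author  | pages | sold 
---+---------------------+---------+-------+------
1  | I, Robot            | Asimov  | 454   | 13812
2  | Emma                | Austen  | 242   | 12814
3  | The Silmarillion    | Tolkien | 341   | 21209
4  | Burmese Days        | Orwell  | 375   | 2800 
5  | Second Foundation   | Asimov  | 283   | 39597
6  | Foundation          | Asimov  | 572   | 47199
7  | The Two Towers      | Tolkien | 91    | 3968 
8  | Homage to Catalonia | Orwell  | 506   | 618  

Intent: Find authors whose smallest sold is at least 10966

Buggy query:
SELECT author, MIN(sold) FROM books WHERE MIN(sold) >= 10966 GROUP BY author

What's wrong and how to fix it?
Bug: MIN() in WHERE is a misuse of aggregate

Fix: Use HAVING for the per-group MIN condition

Corrected query:
SELECT author, MIN(sold) FROM books GROUP BY author HAVING MIN(sold) >= 10966

Result:
author | MIN(sold)
-------+----------
Asimov | 13812    
Austen | 12814    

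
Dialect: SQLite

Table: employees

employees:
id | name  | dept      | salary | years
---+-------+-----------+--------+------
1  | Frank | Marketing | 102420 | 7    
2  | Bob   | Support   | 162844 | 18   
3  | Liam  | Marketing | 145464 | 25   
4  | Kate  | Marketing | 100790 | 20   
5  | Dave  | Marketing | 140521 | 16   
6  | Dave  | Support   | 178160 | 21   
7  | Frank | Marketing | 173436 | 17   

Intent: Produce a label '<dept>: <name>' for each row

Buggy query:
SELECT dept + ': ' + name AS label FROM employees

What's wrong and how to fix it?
Bug: '+' is numeric addition; on text columns SQLite converts them to 0 instead of concatenating

Fix: Use the || operator for string concatenation

Corrected query:
SELECT dept || ': ' || name AS label FROM employees

Result:
label           
----------------
Marketing: Frank
Support: Bob    
Marketing: Liam 
Marketing: Kate 
Marketing: Dave 
Support: Dave   
Marketing: Frank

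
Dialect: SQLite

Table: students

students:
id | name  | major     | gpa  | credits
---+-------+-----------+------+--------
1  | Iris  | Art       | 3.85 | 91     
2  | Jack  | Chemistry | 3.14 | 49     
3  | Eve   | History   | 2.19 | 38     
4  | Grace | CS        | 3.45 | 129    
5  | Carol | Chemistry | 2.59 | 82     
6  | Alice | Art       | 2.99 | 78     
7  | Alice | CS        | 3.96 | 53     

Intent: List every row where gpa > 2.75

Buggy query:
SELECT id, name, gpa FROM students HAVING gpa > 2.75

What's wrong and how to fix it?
Bug: This is a non-aggregate query (no GROUP BY, no aggregates), so in SQLite the HAVING clause is invalid here; a row-level condition belongs in WHERE

Fix: Replace HAVING with WHERE since the condition applies to individual rows

Corrected query:
SELECT id, name, gpa FROM students WHERE gpa > 2.75

Result:
id | name  | gpa 
---+-------+-----
1  | Iris  | 3.85
2  | Jack  | 3.14
4  | Grace | 3.45
6  | Alice | 2.99
7  | Alice | 3.96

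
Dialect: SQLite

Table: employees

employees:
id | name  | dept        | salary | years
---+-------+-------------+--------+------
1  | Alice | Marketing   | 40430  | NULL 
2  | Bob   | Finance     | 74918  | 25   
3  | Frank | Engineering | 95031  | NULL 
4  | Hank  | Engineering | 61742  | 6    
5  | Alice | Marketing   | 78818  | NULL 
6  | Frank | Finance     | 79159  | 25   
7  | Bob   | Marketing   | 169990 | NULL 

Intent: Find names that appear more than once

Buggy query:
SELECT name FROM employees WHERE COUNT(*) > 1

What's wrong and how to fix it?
Bug: WHERE can't reference COUNT(*); aggregates are computed after WHERE

Fix: GROUP BY name, then filter groups with HAVING COUNT(*) > 1

Corrected query:
SELECT name FROM employees GROUP BY name HAVING COUNT(*) > 1

Result:
name 
-----
Alice
Bob  
Frank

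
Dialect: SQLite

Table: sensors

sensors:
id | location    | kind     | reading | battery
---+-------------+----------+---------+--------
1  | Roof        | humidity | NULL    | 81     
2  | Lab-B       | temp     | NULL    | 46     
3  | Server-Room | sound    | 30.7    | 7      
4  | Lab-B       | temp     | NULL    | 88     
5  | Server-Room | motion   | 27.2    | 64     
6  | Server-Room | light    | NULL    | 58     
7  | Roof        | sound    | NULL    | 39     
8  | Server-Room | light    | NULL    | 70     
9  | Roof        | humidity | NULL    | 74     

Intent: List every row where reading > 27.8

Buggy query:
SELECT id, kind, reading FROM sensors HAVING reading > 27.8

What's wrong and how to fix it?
Bug: This is a non-aggregate query (no GROUP BY, no aggregates), so in SQLite the HAVING clause is invalid here; a row-level condition belongs in WHERE

Fix: Replace HAVING with WHERE since the condition applies to individual rows

Corrected query:
SELECT id, kind, reading FROM sensors WHERE reading > 27.8

Result:
id | kind  | reading
---+-------+--------
3  | sound | 30.7   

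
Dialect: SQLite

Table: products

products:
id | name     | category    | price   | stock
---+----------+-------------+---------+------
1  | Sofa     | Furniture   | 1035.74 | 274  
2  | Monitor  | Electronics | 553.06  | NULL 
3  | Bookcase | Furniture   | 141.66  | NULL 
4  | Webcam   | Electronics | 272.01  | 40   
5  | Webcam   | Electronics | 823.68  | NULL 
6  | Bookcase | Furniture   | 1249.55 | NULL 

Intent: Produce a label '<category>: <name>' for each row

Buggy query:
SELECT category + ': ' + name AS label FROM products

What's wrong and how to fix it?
Bug: '+' is numeric addition; on text columns SQLite converts them to 0 instead of concatenating

Fix: Replace + with || to concatenate text

Corrected query:
SELECT category || ': ' || name AS label FROM products

Result:
label               
--------------------
Furniture: Sofa     
Electronics: Monitor
Furniture: Bookcase 
Electronics: Webcam 
Electronics: Webcam 
Furniture: Bookcase 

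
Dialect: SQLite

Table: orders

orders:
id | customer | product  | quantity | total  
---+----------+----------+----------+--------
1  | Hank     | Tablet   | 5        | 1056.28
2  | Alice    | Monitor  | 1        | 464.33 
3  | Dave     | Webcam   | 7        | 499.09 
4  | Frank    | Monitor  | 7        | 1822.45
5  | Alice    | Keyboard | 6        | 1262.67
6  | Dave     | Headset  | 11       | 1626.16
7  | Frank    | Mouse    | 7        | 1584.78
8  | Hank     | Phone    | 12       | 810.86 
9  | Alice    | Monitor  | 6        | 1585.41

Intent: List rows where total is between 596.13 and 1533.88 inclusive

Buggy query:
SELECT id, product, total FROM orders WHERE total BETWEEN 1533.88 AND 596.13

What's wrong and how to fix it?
Bug: The bounds are reversed; BETWEEN a AND b requires a <= b to match anything

Fix: Write BETWEEN 596.13 AND 1533.88

Corrected query:
SELECT id, product, total FROM orders WHERE total BETWEEN 596.13 AND 1533.88

Result:
id | product  | total  
---+----------+--------
1  | Tablet   | 1056.28
5  | Keyboard | 1262.67
8  | Phone    | 810.86 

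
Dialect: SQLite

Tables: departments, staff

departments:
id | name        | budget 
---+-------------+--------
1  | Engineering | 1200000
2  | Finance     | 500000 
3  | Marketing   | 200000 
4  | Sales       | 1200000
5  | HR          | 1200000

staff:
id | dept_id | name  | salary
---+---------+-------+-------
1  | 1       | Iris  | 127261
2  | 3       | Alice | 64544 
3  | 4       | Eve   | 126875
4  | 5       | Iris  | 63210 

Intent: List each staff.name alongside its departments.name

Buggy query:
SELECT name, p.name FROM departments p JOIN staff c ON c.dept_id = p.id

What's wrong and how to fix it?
Bug: 'name' exists in both joined tables, so the database can't tell which one is meant

Fix: Qualify the column with its table alias (c.name)

Corrected query:
SELECT c.name, p.name FROM departments p JOIN staff c ON c.dept_id = p.id

Result:
name  | name       
------+------------
Iris  | Engineering
Alice | Marketing  
Eve   | Sales      
Iris  | HR         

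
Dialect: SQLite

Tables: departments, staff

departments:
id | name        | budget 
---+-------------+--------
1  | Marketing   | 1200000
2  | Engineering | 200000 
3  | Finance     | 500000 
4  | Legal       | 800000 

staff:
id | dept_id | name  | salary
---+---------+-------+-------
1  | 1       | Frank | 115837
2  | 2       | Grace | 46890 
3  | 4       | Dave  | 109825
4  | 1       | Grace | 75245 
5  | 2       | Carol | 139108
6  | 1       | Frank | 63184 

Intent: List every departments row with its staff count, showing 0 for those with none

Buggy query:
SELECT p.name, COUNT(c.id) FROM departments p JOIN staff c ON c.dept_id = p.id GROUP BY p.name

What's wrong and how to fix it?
Bug: INNER JOIN drops departments rows that have no matching staff rows

Fix: Switch to LEFT JOIN to retain unmatched parent rows

Corrected query:
SELECT p.name, COUNT(c.id) FROM departments p LEFT JOIN staff c ON c.dept_id = p.id GROUP BY p.name

Result:
name        | COUNT(c.id)
------------+------------
Engineering | 2          
Finance     | 0          
Legal       | 1          
Marketing   | 3          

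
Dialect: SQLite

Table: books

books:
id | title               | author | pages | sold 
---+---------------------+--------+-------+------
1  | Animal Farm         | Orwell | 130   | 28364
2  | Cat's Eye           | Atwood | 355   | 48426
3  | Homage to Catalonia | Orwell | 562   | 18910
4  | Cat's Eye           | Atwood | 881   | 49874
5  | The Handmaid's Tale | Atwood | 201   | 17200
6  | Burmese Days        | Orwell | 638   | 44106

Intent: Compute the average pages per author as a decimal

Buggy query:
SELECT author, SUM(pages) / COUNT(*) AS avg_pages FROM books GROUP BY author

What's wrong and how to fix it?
Bug: Both operands are integers, so '/' performs integer division and truncates

Fix: Multiply by 1.0 (or CAST to REAL) to force floating-point division

Corrected query:
SELECT author, SUM(pages) * 1.0 / COUNT(*) AS avg_pages FROM books GROUP BY author

Result:
author | avg_pages 
-------+-----------
Atwood | 479       
Orwell | 443.333333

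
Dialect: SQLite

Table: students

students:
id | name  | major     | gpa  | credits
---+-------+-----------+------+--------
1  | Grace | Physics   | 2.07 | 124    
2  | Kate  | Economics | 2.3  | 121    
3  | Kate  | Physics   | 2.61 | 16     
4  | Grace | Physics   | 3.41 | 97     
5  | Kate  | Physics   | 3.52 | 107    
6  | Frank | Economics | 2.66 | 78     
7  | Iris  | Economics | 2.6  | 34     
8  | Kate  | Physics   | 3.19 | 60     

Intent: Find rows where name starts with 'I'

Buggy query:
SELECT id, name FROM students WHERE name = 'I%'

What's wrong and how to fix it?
Bug: '=' compares the literal string including the % character; pattern matching needs LIKE

Fix: Replace '=' with LIKE so 'I%' is treated as a pattern

Corrected query:
SELECT id, name FROM students WHERE name LIKE 'I%'

Result:
id | name
---+-----
7  | Iris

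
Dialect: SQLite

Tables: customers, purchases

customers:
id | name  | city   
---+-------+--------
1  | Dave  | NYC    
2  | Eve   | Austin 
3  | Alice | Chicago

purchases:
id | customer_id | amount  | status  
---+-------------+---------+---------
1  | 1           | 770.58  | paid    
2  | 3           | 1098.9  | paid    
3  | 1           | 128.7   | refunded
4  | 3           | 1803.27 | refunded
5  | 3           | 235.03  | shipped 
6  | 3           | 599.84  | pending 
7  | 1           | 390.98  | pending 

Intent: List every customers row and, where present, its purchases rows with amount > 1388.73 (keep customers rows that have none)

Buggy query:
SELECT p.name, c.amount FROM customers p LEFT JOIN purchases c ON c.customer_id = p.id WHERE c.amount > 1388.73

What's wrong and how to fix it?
Bug: A WHERE condition on the right-hand table after LEFT JOIN drops unmatched parents

Fix: Move the right-table condition into the ON clause so unmatched parents are kept

Corrected query:
SELECT p.name, c.amount FROM customers p LEFT JOIN purchases c ON c.customer_id = p.id AND c.amount > 1388.73

Result:
name  | amount 
------+--------
Dave  | NULL   
Eve   | NULL   
Alice | 1803.27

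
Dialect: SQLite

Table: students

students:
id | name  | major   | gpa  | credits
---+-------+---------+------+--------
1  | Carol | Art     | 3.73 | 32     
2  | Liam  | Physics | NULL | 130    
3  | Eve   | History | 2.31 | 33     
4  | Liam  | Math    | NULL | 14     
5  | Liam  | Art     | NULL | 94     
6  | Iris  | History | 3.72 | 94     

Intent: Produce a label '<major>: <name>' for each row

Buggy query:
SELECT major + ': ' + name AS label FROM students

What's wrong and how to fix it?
Bug: SQLite uses || for string concatenation; + coerces text to numbers (yielding 0)

Fix: Use the || operator for string concatenation

Corrected query:
SELECT major || ': ' || name AS label FROM students

Result:
label        
-------------
Art: Carol   
Physics: Liam
History: Eve 
Math: Liam   
Art: Liam    
History: Iris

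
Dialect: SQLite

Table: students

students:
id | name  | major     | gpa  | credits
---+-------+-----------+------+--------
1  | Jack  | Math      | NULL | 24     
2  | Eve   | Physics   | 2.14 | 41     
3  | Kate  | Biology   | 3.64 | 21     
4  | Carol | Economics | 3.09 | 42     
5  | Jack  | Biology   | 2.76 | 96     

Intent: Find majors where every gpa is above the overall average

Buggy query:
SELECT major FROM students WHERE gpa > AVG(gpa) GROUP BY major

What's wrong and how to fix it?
Bug: AVG() is an aggregate; it can't sit directly in WHERE

Fix: Use a subquery for AVG and a HAVING MIN(...) filter so the condition holds for every row in the group

Corrected query:
SELECT major FROM students GROUP BY major HAVING MIN(gpa) > (SELECT AVG(gpa) FROM students)

Result:
major    
---------
Economics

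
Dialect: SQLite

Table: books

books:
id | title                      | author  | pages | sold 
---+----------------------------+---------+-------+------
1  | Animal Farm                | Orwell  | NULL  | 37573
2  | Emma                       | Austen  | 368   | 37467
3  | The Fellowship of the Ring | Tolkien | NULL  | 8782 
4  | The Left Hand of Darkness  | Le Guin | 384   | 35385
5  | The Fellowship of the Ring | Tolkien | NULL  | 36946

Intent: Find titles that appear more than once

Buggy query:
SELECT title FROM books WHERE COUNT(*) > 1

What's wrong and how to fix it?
Bug: COUNT(*) is an aggregate and cannot be used in WHERE

Fix: Group first, then use HAVING for the count condition

Corrected query:
SELECT title FROM books GROUP BY title HAVING COUNT(*) > 1

Result:
title                     
--------------------------
The Fellowship of the Ring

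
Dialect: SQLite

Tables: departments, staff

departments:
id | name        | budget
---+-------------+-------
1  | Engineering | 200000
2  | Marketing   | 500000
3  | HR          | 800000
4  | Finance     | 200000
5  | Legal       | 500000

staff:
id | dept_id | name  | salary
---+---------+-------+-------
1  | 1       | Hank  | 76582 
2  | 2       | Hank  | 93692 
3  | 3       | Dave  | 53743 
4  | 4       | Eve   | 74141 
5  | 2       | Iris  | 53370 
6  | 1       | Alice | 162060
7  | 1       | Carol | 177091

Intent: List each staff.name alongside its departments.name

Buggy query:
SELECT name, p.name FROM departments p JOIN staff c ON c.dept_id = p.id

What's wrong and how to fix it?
Bug: Both tables have a 'name' column; the unqualified reference is ambiguous

Fix: Prefix ambiguous columns with the table alias

Corrected query:
SELECT c.name, p.name FROM departments p JOIN staff c ON c.dept_id = p.id

Result:
name  | name       
------+------------
Hank  | Engineering
Hank  | Marketing  
Dave  | HR         
Eve   | Finance    
Iris  | Marketing  
Alice | Engineering
Carol | Engineering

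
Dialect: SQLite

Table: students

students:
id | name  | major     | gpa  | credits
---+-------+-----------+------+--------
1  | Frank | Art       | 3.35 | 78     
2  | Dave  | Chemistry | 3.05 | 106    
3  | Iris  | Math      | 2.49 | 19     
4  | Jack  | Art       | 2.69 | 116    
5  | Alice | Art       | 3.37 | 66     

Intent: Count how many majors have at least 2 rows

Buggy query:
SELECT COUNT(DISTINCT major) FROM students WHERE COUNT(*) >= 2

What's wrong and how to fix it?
Bug: COUNT(*) cannot appear in WHERE; the per-group count doesn't exist yet

Fix: Group first with HAVING COUNT(*) >= 2, then COUNT the resulting groups

Corrected query:
SELECT COUNT(*) FROM (SELECT major FROM students GROUP BY major HAVING COUNT(*) >= 2)

Result:
COUNT(*)
--------
1       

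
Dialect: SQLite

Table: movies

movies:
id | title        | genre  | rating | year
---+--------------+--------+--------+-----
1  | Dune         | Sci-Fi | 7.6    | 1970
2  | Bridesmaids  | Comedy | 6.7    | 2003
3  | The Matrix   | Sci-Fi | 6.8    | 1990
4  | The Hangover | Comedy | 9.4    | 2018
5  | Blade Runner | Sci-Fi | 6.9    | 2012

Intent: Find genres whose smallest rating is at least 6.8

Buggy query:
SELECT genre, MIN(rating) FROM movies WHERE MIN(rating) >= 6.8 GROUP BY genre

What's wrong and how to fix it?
Bug: MIN() in WHERE is a misuse of aggregate

Fix: Replace WHERE with HAVING after the GROUP BY

Corrected query:
SELECT genre, MIN(rating) FROM movies GROUP BY genre HAVING MIN(rating) >= 6.8

Result:
genre  | MIN(rating)
-------+------------
Sci-Fi | 6.8        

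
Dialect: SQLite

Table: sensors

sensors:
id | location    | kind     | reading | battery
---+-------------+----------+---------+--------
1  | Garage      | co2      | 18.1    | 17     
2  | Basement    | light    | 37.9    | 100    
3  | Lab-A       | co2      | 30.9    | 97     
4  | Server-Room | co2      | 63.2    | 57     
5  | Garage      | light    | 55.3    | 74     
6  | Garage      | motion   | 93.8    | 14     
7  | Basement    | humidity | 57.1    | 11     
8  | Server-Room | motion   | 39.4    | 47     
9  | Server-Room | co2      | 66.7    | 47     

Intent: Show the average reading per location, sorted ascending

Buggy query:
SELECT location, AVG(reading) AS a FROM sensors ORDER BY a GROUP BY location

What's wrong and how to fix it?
Bug: GROUP BY must precede ORDER BY

Fix: Reorder: SELECT … FROM … GROUP BY … ORDER BY …

Corrected query:
SELECT location, AVG(reading) AS a FROM sensors GROUP BY location ORDER BY a

Result:
location    | a        
------------+----------
Lab-A       | 30.9     
Basement    | 47.5     
Garage      | 55.733333
Server-Room | 56.433333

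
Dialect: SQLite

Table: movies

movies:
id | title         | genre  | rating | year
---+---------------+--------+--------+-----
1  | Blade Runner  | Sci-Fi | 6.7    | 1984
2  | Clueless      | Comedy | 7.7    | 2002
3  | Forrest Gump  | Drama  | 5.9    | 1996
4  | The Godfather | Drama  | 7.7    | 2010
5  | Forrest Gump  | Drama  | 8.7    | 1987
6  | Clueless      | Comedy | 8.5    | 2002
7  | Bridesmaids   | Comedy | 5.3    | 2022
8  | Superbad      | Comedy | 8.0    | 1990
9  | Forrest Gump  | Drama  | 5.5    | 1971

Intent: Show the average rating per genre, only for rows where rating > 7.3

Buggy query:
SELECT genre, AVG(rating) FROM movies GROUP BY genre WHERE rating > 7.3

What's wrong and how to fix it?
Bug: Row-level WHERE must come before GROUP BY in the clause order

Fix: Move the WHERE clause before GROUP BY

Corrected query:
SELECT genre, AVG(rating) FROM movies WHERE rating > 7.3 GROUP BY genre

Result:
genre  | AVG(rating)
-------+------------
Comedy | 8.066667   
Drama  | 8.2        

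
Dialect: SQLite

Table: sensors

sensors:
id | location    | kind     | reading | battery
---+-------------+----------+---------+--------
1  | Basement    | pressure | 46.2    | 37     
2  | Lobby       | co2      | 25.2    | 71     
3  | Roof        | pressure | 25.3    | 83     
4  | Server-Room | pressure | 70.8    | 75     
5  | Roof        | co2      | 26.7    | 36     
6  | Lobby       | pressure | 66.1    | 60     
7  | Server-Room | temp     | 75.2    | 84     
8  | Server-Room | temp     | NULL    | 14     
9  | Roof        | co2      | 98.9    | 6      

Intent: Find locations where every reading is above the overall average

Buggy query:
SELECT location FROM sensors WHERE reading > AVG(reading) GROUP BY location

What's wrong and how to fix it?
Bug: WHERE evaluates per row before aggregation, so AVG() is unavailable

Fix: Compute the overall average in a scalar subquery and compare each group's MIN against it in HAVING

Corrected query:
SELECT location FROM sensors GROUP BY location HAVING MIN(reading) > (SELECT AVG(reading) FROM sensors)

Result:
location   
-----------
Server-Room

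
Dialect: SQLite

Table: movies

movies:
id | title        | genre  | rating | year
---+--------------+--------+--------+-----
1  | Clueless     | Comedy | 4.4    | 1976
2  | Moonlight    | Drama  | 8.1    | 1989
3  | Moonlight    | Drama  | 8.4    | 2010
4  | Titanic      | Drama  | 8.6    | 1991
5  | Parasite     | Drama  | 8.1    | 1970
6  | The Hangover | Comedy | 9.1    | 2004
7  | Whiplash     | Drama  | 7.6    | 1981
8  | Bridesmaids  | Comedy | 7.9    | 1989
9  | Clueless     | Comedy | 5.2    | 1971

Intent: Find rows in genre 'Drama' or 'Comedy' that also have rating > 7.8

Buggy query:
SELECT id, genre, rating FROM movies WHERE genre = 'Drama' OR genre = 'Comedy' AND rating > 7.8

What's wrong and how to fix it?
Bug: Without parentheses, AND is evaluated before OR, so the rating filter only applies to the 'Comedy' branch

Fix: Group the OR with parentheses (or use IN), then AND the threshold

Corrected query:
SELECT id, genre, rating FROM movies WHERE (genre = 'Drama' OR genre = 'Comedy') AND rating > 7.8

Result:
id | genre  | rating
---+--------+-------
2  | Drama  | 8.1   
3  | Drama  | 8.4   
4  | Drama  | 8.6   
5  | Drama  | 8.1   
6  | Comedy | 9.1   
8  | Comedy | 7.9   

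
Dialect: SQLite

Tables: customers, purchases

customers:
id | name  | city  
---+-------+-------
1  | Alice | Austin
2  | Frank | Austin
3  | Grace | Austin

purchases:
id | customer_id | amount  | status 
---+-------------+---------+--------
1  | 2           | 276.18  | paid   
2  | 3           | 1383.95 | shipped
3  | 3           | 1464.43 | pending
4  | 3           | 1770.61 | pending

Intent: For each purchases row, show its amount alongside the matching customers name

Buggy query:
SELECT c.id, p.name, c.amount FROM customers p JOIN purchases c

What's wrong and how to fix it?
Bug: Missing join condition: each purchases row is matched to all customers rows instead of just its own

Fix: Specify the join condition linking the foreign key to the parent id

Corrected query:
SELECT c.id, p.name, c.amount FROM customers p JOIN purchases c ON c.customer_id = p.id

Result:
id | name  | amount 
---+-------+--------
1  | Frank | 276.18 
2  | Grace | 1383.95
3  | Grace | 1464.43
4  | Grace | 1770.61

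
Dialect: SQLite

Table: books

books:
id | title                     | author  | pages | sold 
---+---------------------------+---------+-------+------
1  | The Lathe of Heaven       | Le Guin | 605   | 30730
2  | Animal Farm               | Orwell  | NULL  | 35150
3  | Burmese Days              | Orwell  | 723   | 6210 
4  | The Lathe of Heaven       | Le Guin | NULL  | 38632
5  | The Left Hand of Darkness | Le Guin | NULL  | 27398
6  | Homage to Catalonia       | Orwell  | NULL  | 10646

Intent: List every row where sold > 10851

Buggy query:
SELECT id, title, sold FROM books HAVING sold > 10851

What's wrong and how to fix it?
Bug: HAVING filters the output of aggregation, but this query has no GROUP BY and no aggregate functions, so SQLite rejects it (HAVING clause on a non-aggregate query); the condition here is per row

Fix: Use WHERE for row-level filtering

Corrected query:
SELECT id, title, sold FROM books WHERE sold > 10851

Result:
id | title                     | sold 
---+---------------------------+------
1  | The Lathe of Heaven       | 30730
2  | Animal Farm               | 35150
4  | The Lathe of Heaven       | 38632
5  | The Left Hand of Darkness | 27398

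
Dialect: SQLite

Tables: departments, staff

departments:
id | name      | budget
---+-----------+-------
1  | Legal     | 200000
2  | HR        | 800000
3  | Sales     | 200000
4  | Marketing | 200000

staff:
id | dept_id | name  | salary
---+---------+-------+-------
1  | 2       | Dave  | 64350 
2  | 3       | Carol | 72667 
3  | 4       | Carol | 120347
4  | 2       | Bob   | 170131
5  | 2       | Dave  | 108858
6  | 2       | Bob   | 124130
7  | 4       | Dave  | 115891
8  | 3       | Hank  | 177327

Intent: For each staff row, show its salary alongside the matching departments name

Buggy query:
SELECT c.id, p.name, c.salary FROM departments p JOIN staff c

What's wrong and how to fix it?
Bug: JOIN with no ON clause produces a cartesian product; every staff row pairs with every departments row

Fix: Specify the join condition linking the foreign key to the parent id

Corrected query:
SELECT c.id, p.name, c.salary FROM departments p JOIN staff c ON c.dept_id = p.id

Result:
id | name      | salary
---+-----------+-------
1  | HR        | 64350 
2  | Sales     | 72667 
3  | Marketing | 120347
4  | HR        | 170131
5  | HR        | 108858
6  | HR        | 124130
7  | Marketing | 115891
8  | Sales     | 177327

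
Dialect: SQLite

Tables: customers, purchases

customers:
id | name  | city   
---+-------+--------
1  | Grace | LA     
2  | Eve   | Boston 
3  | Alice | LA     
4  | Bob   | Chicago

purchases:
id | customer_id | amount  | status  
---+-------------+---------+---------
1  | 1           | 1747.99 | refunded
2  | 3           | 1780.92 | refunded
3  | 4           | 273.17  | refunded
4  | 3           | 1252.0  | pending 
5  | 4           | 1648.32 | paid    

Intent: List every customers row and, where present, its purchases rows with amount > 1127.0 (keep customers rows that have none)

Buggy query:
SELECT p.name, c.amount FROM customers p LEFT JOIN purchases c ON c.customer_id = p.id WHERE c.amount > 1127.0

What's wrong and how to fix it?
Bug: A WHERE condition on the right-hand table after LEFT JOIN drops unmatched parents

Fix: Put 'c.amount > 1127.0' in the JOIN's ON clause instead of WHERE

Corrected query:
SELECT p.name, c.amount FROM customers p LEFT JOIN purchases c ON c.customer_id = p.id AND c.amount > 1127.0

Result:
name  | amount 
------+--------
Grace | 1747.99
Eve   | NULL   
Alice | 1252   
Alice | 1780.92
Bob   | 1648.32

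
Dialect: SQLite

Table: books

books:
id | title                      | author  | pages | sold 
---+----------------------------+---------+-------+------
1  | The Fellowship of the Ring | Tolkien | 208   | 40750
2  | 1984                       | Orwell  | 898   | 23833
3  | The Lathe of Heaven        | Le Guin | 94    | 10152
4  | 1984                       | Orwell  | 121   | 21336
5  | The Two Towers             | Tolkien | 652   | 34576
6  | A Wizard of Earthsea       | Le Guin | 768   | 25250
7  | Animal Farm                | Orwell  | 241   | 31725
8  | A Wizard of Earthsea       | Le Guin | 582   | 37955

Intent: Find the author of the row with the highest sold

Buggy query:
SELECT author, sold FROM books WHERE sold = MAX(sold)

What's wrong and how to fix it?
Bug: MAX(sold) is an aggregate and cannot be used directly in WHERE

Fix: Use a subquery: WHERE sold = (SELECT MAX(sold) FROM books)

Corrected query:
SELECT author, sold FROM books WHERE sold = (SELECT MAX(sold) FROM books)

Result:
author  | sold 
--------+------
Tolkien | 40750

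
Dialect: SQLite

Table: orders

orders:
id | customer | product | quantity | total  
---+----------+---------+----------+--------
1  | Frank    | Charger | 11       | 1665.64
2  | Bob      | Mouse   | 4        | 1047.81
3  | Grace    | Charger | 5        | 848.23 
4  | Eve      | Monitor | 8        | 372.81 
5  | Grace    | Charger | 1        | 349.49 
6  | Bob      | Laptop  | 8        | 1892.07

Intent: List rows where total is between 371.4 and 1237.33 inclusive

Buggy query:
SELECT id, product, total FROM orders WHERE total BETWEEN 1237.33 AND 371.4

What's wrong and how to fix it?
Bug: The bounds are reversed; BETWEEN a AND b requires a <= b to match anything

Fix: Write BETWEEN 371.4 AND 1237.33

Corrected query:
SELECT id, product, total FROM orders WHERE total BETWEEN 371.4 AND 1237.33

Result:
id | product | total  
---+---------+--------
2  | Mouse   | 1047.81
3  | Charger | 848.23 
4  | Monitor | 372.81 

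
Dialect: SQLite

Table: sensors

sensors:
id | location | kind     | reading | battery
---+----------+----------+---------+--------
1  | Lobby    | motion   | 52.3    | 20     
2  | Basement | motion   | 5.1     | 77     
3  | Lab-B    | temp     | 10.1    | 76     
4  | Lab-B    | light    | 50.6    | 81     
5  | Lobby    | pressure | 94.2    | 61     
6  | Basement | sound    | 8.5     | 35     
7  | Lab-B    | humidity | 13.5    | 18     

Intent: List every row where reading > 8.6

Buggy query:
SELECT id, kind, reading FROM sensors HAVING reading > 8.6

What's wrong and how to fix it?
Bug: This is a non-aggregate query (no GROUP BY, no aggregates), so in SQLite the HAVING clause is invalid here; a row-level condition belongs in WHERE

Fix: Use WHERE for row-level filtering

Corrected query:
SELECT id, kind, reading FROM sensors WHERE reading > 8.6

Result:
id | kind     | reading
---+----------+--------
1  | motion   | 52.3   
3  | temp     | 10.1   
4  | light    | 50.6   
5  | pressure | 94.2   
7  | humidity | 13.5   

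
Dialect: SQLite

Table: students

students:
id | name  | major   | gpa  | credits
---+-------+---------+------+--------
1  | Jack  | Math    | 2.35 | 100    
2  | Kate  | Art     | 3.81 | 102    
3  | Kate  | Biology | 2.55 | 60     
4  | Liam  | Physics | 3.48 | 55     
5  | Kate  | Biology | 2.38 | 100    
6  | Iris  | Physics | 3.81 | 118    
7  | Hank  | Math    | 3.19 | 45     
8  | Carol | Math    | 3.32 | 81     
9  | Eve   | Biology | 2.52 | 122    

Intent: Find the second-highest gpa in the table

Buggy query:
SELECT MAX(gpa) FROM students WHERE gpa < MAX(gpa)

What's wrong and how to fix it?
Bug: The inner MAX is an aggregate inside WHERE, which is not allowed

Fix: Put the inner MAX in a scalar subquery

Corrected query:
SELECT MAX(gpa) FROM students WHERE gpa < (SELECT MAX(gpa) FROM students)

Result:
MAX(gpa)
--------
3.48    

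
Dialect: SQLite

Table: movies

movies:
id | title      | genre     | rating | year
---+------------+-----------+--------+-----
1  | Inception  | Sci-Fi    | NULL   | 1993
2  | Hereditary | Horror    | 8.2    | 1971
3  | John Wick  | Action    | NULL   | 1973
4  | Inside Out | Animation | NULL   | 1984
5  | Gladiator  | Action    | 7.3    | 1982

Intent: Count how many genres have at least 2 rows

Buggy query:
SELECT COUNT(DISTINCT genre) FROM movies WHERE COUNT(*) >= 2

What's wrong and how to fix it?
Bug: COUNT(*) cannot appear in WHERE; the per-group count doesn't exist yet

Fix: Group first with HAVING COUNT(*) >= 2, then COUNT the resulting groups

Corrected query:
SELECT COUNT(*) FROM (SELECT genre FROM movies GROUP BY genre HAVING COUNT(*) >= 2)

Result:
COUNT(*)
--------
1       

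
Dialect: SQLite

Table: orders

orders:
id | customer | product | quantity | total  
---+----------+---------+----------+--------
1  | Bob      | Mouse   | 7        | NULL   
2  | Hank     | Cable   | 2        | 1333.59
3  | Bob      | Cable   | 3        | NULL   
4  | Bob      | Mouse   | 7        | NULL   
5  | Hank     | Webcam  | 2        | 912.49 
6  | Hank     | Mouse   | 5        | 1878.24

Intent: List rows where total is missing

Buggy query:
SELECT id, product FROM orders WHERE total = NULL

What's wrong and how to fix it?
Bug: '= NULL' is always unknown in SQL three-valued logic, so no rows match

Fix: Use IS NULL to test for NULL

Corrected query:
SELECT id, product FROM orders WHERE total IS NULL

Result:
id | product
---+--------
1  | Mouse  
3  | Cable  
4  | Mouse  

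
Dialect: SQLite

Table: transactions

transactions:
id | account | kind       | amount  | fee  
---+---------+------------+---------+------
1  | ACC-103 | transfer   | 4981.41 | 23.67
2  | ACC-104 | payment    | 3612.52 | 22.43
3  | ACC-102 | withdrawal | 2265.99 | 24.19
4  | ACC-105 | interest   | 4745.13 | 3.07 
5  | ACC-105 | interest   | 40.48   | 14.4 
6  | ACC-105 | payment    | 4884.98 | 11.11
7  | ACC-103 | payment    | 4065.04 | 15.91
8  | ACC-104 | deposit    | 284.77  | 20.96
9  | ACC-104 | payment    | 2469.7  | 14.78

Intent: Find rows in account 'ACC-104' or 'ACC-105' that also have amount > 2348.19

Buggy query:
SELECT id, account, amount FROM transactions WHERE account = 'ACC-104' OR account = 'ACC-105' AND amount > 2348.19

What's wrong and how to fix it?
Bug: AND binds tighter than OR, so this parses as account = 'ACC-104' OR (account = 'ACC-105' AND amount > 2348.19)

Fix: Group the OR with parentheses (or use IN), then AND the threshold

Corrected query:
SELECT id, account, amount FROM transactions WHERE (account = 'ACC-104' OR account = 'ACC-105') AND amount > 2348.19

Result:
id | account | amount 
---+---------+--------
2  | ACC-104 | 3612.52
4  | ACC-105 | 4745.13
6  | ACC-105 | 4884.98
9  | ACC-104 | 2469.7 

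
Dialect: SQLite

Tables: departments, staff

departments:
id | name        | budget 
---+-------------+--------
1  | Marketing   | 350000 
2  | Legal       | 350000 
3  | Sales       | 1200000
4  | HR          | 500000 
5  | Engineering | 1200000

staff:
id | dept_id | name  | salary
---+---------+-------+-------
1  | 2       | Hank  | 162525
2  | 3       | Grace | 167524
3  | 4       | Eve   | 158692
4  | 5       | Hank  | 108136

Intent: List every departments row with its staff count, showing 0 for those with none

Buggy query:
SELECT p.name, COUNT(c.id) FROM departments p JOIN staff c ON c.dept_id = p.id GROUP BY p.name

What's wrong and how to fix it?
Bug: An inner join excludes parents with zero children

Fix: Use LEFT JOIN so parents without children still appear (COUNT(c.id) gives 0)

Corrected query:
SELECT p.name, COUNT(c.id) FROM departments p LEFT JOIN staff c ON c.dept_id = p.id GROUP BY p.name

Result:
name        | COUNT(c.id)
------------+------------
Engineering | 1          
HR          | 1          
Legal       | 1          
Marketing   | 0          
Sales       | 1          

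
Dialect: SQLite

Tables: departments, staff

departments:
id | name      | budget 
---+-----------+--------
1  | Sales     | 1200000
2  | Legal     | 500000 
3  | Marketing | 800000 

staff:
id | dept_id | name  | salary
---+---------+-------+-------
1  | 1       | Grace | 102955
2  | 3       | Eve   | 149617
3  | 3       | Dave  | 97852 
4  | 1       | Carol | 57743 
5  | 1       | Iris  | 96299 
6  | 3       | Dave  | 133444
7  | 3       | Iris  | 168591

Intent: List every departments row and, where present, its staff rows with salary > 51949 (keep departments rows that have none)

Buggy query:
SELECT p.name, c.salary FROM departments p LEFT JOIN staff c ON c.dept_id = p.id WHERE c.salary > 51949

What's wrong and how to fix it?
Bug: A WHERE condition on the right-hand table after LEFT JOIN drops unmatched parents

Fix: Put 'c.salary > 51949' in the JOIN's ON clause instead of WHERE

Corrected query:
SELECT p.name, c.salary FROM departments p LEFT JOIN staff c ON c.dept_id = p.id AND c.salary > 51949

Result:
name      | salary
----------+-------
Sales     | 57743 
Sales     | 96299 
Sales     | 102955
Legal     | NULL  
Marketing | 97852 
Marketing | 133444
Marketing | 149617
Marketing | 168591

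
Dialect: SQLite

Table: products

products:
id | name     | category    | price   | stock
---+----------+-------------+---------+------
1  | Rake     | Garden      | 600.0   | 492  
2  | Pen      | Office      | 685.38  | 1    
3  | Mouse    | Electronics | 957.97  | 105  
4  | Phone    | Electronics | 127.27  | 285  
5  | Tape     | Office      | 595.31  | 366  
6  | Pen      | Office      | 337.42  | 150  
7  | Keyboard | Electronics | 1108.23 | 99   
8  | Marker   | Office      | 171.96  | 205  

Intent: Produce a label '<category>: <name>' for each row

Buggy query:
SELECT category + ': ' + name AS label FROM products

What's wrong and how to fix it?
Bug: '+' is numeric addition; on text columns SQLite converts them to 0 instead of concatenating

Fix: Replace + with || to concatenate text

Corrected query:
SELECT category || ': ' || name AS label FROM products

Result:
label                
---------------------
Garden: Rake         
Office: Pen          
Electronics: Mouse   
Electronics: Phone   
Office: Tape         
Office: Pen          
Electronics: Keyboard
Office: Marker       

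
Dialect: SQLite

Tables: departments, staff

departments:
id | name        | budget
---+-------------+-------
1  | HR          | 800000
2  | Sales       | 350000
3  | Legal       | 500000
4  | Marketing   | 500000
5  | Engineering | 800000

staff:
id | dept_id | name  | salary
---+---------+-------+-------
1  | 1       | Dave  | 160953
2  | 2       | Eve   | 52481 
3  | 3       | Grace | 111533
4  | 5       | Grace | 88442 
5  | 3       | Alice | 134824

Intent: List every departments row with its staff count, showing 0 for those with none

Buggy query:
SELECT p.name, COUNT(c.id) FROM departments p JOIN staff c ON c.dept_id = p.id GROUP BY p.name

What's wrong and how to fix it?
Bug: An inner join excludes parents with zero children

Fix: Use LEFT JOIN so parents without children still appear (COUNT(c.id) gives 0)

Corrected query:
SELECT p.name, COUNT(c.id) FROM departments p LEFT JOIN staff c ON c.dept_id = p.id GROUP BY p.name

Result:
name        | COUNT(c.id)
------------+------------
Engineering | 1          
HR          | 1          
Legal       | 2          
Marketing   | 0          
Sales       | 1          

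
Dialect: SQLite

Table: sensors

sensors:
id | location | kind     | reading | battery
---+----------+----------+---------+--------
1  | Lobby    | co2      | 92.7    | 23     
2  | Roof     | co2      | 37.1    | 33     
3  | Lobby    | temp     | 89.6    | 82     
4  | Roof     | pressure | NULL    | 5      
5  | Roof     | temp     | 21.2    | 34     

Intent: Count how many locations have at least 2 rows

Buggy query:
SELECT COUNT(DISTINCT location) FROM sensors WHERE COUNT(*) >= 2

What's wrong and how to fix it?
Bug: WHERE filters individual rows, not groups, so a group-level COUNT is invalid there

Fix: Use a subquery that GROUPs and filters with HAVING, then count its rows

Corrected query:
SELECT COUNT(*) FROM (SELECT location FROM sensors GROUP BY location HAVING COUNT(*) >= 2)

Result:
COUNT(*)
--------
2       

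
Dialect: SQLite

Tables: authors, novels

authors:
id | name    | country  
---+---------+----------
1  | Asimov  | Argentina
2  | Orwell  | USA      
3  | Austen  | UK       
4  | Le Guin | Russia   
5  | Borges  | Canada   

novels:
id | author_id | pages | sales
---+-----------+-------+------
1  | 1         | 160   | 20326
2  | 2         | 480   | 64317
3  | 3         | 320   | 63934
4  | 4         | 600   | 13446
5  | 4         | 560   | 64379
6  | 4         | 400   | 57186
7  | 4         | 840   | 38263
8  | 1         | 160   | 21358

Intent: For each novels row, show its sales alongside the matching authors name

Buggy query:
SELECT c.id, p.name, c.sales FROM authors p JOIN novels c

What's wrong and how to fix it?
Bug: JOIN with no ON clause produces a cartesian product; every novels row pairs with every authors row

Fix: Add ON c.author_id = p.id to the JOIN

Corrected query:
SELECT c.id, p.name, c.sales FROM authors p JOIN novels c ON c.author_id = p.id

Result:
id | name    | sales
---+---------+------
1  | Asimov  | 20326
2  | Orwell  | 64317
3  | Austen  | 63934
4  | Le Guin | 13446
5  | Le Guin | 64379
6  | Le Guin | 57186
7  | Le Guin | 38263
8  | Asimov  | 21358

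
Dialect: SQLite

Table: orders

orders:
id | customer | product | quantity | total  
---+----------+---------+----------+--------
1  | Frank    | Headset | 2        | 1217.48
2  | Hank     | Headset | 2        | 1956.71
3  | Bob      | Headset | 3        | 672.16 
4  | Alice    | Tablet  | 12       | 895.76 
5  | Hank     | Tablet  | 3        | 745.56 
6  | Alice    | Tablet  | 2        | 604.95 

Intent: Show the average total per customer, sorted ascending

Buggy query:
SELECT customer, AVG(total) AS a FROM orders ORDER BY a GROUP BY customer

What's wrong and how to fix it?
Bug: ORDER BY appears before GROUP BY; SQL clause order requires GROUP BY first

Fix: Move ORDER BY to the end, after GROUP BY

Corrected query:
SELECT customer, AVG(total) AS a FROM orders GROUP BY customer ORDER BY a

Result:
customer | a       
---------+---------
Bob      | 672.16  
Alice    | 750.355 
Frank    | 1217.48 
Hank     | 1351.135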